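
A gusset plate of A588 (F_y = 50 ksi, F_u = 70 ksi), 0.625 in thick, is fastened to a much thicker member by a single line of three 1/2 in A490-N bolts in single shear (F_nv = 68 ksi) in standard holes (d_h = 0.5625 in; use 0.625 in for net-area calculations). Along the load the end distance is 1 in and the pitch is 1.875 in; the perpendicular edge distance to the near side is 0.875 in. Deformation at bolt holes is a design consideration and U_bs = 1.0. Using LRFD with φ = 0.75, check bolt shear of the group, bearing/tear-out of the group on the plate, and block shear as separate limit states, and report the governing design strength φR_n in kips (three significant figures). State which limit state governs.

Bolt shear: A_b = π·0.5²/4 = 0.1963 in²; R_n = 68 × 0.1963 × 3 × 1 = 40.06 kips → 0.75 × 40.06 = 30 kips.
Bearing: edge l_c = 0.7188, r_n = 37.73 kips; interior l_c = 1.312, r_n = 52.5 kips; R_n = 37.73 + 2·52.5 = 142.7 kips → 107 kips.
Block shear: A_gv = 2.969, A_nv = 1.992, A_nt = 0.3516 in²; R_n = min(0.6F_uA_nv, 0.6F_yA_gv) + U_bs·F_u·A_nt = 108.3 kips → 81.2 kips.
Bolt shear governs: 30 kips.

30 kips (bolt shear governs)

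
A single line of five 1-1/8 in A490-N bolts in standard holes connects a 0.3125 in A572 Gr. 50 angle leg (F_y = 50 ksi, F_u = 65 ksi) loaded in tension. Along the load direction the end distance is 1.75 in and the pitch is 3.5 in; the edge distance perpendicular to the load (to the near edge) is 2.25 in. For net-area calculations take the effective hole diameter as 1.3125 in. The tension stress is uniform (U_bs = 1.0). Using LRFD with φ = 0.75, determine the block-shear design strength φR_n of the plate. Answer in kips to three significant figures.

114 kips

Shear plane L_v = 1.75 + 4·3.5 = 15.75 in; A_gv = 15.75 × 0.3125 = 4.922 in².
A_nv = (15.75 − 4.5·1.3125) × 0.3125 = 3.076 in².
A_nt = (2.25 − 0.5·1.3125) × 0.3125 = 0.498 in².
0.6 F_u A_nv = 120 kips; 0.6 F_y A_gv = 147.7 kips → shear rupture governs the shear term.
R_n = 120 + 1.0 × 65 × 0.498 = 152.3 kips.
Design strength φR_n = 0.75 × 152.3 = 114 kips.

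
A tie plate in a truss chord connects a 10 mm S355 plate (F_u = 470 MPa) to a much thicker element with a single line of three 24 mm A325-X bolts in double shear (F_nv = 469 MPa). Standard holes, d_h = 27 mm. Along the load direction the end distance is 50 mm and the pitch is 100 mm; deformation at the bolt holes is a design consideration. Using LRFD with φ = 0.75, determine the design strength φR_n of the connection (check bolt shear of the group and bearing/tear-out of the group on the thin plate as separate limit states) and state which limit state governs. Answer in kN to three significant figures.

Bolt shear: A_b = π·24²/4 = 452.4 mm²; R_n = 469 × 452.4 × 3 × 2 / 1000 = 1273 kN → 0.75 × 1273 = 955 kN.
Bearing (1.2 l_c t F_u ≤ 2.4 d t F_u): upper limit = 2.4·24·10·470 / 1000 = 270.7 kN.
  Edge l_c = 50 − 27/2 = 36.5 → r_n = 205.9 kN; interior l_c = 100 − 27 = 73 → r_n = 270.7 kN.
  R_n,bearing = 1·205.9 + 2·270.7 = 747.3 kN → 0.75 × 747.3 = 560 kN.
Bearing governs: 560 kN.

560 kN (bearing governs)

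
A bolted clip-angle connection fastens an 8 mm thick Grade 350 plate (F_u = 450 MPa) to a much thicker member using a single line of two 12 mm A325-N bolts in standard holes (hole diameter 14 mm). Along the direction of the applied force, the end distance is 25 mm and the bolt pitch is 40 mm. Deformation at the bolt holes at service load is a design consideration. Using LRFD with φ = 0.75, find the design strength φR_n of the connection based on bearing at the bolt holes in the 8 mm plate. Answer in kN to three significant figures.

Per bolt r_n = 1.2 l_c t F_u ≤ 2.4 d t F_u; upper limit = 2.4 × 12 × 8 × 450 / 1000 = 103.7 kN.
Edge bolt: l_c = 25 − 14/2 = 18 mm → 1.2 × 18 × 8 × 450 / 1000 = 77.76 → r_n = 77.76 kN.
Interior bolts: l_c = 40 − 14 = 26 mm → 1.2 × 26 × 8 × 450 / 1000 = 112.3 → r_n = 103.7 kN.
R_n = 1 × 77.76 + 1 × 103.7 = 181.4 kN.
Design strength φR_n = 0.75 × 181.4 = 136 kN.

136 kN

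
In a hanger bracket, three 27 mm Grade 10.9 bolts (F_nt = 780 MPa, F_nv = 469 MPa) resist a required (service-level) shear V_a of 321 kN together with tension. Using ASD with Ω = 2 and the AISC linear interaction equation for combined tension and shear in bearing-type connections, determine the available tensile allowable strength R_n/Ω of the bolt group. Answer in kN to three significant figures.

A_b = π·27²/4 = 572.6 mm²; f_rv = 321 × 1000 / (3 × 572.6) = 186.9 MPa.
F'_nt = 1.3 F_nt − (Ω F_nt / F_nv) f_rv = 1.3·780 − (2·780/469)·186.9 = 392.4 MPa, capped at F_nt → F'_nt = 392.4 MPa.
R_n = F'_nt · A_b · n = 392.4 × 572.6 × 3 / 1000 = 674 kN.
Allowable strength R_n/Ω = 674 / 2 = 337 kN.

337 kN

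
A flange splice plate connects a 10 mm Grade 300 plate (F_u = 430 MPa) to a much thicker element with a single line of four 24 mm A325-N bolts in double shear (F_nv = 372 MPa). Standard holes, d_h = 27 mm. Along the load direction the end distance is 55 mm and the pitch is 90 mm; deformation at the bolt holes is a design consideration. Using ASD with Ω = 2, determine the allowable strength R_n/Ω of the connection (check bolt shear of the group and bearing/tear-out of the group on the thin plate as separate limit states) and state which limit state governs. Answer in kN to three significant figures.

Bolt shear: A_b = π·24²/4 = 452.4 mm²; R_n = 372 × 452.4 × 4 × 2 / 1000 = 1346 kN → 1346 / 2 = 673 kN.
Bearing (1.2 l_c t F_u ≤ 2.4 d t F_u): upper limit = 2.4·24·10·430 / 1000 = 247.7 kN.
  Edge l_c = 55 − 27/2 = 41.5 → r_n = 214.1 kN; interior l_c = 90 − 27 = 63 → r_n = 247.7 kN.
  R_n,bearing = 1·214.1 + 3·247.7 = 957.2 kN → 957.2 / 2 = 479 kN.
Bearing governs: 479 kN.

479 kN (bearing governs)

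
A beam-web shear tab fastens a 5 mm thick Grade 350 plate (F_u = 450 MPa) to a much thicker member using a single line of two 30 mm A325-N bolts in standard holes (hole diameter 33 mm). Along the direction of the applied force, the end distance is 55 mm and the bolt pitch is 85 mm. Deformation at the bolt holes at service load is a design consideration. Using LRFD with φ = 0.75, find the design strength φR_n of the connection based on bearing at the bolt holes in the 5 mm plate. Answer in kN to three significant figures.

183 kN

Per bolt r_n = 1.2 l_c t F_u ≤ 2.4 d t F_u; upper limit = 2.4 × 30 × 5 × 450 / 1000 = 162 kN.
Edge bolt: l_c = 55 − 33/2 = 38.5 mm → 1.2 × 38.5 × 5 × 450 / 1000 = 103.9 → r_n = 103.9 kN.
Interior bolts: l_c = 85 − 33 = 52 mm → 1.2 × 52 × 5 × 450 / 1000 = 140.4 → r_n = 140.4 kN.
R_n = 1 × 103.9 + 1 × 140.4 = 244.3 kN.
Design strength φR_n = 0.75 × 244.3 = 183 kN.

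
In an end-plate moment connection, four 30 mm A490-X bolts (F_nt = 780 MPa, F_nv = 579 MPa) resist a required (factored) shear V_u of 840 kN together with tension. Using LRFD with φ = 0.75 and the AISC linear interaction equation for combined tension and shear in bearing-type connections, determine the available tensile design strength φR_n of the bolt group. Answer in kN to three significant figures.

1020 kN

A_b = π·30²/4 = 706.9 mm²; f_rv = 840 × 1000 / (4 × 706.9) = 297.1 MPa.
F'_nt = 1.3 F_nt − (F_nt / φF_nv) f_rv = 1.3·780 − (780/(0.75·579))·297.1 = 480.4 MPa, capped at F_nt → F'_nt = 480.4 MPa.
R_n = F'_nt · A_b · n = 480.4 × 706.9 × 4 / 1000 = 1358 kN.
Design strength φR_n = 0.75 × 1358 = 1020 kN.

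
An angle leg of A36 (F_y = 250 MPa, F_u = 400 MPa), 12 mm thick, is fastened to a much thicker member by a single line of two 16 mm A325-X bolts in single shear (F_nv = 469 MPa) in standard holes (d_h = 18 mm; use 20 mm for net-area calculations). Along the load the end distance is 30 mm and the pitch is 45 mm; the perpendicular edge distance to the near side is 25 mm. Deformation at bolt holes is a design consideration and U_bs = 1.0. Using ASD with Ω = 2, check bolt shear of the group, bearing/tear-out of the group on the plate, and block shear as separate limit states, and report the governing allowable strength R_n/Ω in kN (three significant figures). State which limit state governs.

Bolt shear: A_b = π·16²/4 = 201.1 mm²; R_n = 469 × 201.1 × 2 × 1 / 1000 = 188.6 kN → 188.6 / 2 = 94.3 kN.
Bearing: edge l_c = 21, r_n = 121 kN; interior l_c = 27, r_n = 155.5 kN; R_n = 121 + 1·155.5 = 276.5 kN → 138 kN.
Block shear: A_gv = 900, A_nv = 540, A_nt = 180 mm²; R_n = min(0.6F_uA_nv, 0.6F_yA_gv) + U_bs·F_u·A_nt = 201.6 kN → 101 kN.
Bolt shear governs: 94.3 kN.

94.3 kN (bolt shear governs)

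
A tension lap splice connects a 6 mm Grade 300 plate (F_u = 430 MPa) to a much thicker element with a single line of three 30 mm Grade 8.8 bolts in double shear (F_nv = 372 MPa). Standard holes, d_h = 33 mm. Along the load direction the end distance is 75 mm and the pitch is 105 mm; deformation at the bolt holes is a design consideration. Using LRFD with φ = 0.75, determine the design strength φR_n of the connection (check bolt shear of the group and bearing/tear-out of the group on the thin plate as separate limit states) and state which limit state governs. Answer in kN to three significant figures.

Bolt shear: A_b = π·30²/4 = 706.9 mm²; R_n = 372 × 706.9 × 3 × 2 / 1000 = 1578 kN → 0.75 × 1578 = 1180 kN.
Bearing (1.2 l_c t F_u ≤ 2.4 d t F_u): upper limit = 2.4·30·6·430 / 1000 = 185.8 kN.
  Edge l_c = 75 − 33/2 = 58.5 → r_n = 181.1 kN; interior l_c = 105 − 33 = 72 → r_n = 185.8 kN.
  R_n,bearing = 1·181.1 + 2·185.8 = 552.6 kN → 0.75 × 552.6 = 414 kN.
Bearing governs: 414 kN.

414 kN (bearing governs)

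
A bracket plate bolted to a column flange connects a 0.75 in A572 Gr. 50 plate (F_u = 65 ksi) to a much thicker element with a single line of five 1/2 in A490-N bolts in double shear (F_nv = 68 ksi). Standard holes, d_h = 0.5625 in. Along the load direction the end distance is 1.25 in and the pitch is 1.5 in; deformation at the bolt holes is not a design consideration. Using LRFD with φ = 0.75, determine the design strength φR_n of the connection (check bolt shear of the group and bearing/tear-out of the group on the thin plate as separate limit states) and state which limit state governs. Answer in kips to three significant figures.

100 kips (bolt shear governs)

Bolt shear: A_b = π·0.5²/4 = 0.1963 in²; R_n = 68 × 0.1963 × 5 × 2 = 133.5 kips → 0.75 × 133.5 = 100 kips.
Bearing (1.5 l_c t F_u ≤ 3.0 d t F_u): upper limit = 3.0·0.5·0.75·65 = 73.12 kips.
  Edge l_c = 1.25 − 0.5625/2 = 0.9688 → r_n = 70.84 kips; interior l_c = 1.5 − 0.5625 = 0.9375 → r_n = 68.55 kips.
  R_n,bearing = 1·70.84 + 4·68.55 = 345.1 kips → 0.75 × 345.1 = 259 kips.
Bolt shear governs: 100 kips.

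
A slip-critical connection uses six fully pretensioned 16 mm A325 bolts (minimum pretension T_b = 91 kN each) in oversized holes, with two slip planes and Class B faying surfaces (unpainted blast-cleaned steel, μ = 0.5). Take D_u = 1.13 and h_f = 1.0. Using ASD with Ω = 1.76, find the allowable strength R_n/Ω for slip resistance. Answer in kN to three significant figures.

351 kN

R_n = μ · D_u · h_f · T_b · n_s · n_b = 0.5 × 1.13 × 1.0 × 91 × 2 × 6 = 617 kN.
Allowable strength R_n/Ω = 617 / 1.76 = 351 kN.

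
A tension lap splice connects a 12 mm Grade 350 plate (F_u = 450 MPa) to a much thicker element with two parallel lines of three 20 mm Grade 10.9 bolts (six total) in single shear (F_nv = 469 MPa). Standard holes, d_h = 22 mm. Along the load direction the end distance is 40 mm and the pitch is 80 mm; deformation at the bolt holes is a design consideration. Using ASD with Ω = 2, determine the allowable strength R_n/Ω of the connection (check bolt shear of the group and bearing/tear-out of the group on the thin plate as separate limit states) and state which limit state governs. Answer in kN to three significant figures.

442 kN (bolt shear governs)

Bolt shear: A_b = π·20²/4 = 314.2 mm²; R_n = 469 × 314.2 × 6 × 1 / 1000 = 884 kN → 884 / 2 = 442 kN.
Bearing (1.2 l_c t F_u ≤ 2.4 d t F_u): upper limit = 2.4·20·12·450 / 1000 = 259.2 kN.
  Edge l_c = 40 − 22/2 = 29 → r_n = 187.9 kN; interior l_c = 80 − 22 = 58 → r_n = 259.2 kN.
  R_n,bearing = 2·187.9 + 4·259.2 = 1413 kN → 1413 / 2 = 706 kN.
Bolt shear governs: 442 kN.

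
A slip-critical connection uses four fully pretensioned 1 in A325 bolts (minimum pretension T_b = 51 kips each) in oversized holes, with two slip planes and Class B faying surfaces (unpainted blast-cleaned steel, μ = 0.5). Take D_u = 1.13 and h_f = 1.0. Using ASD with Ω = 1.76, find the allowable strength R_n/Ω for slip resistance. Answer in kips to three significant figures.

R_n = μ · D_u · h_f · T_b · n_s · n_b = 0.5 × 1.13 × 1.0 × 51 × 2 × 4 = 230.5 kips.
Allowable strength R_n/Ω = 230.5 / 1.76 = 131 kips.

131 kips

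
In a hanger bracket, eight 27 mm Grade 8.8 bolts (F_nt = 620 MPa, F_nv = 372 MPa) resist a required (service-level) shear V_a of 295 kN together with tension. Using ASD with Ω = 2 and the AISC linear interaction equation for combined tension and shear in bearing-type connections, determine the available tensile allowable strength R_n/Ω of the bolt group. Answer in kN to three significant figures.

1350 kN

A_b = π·27²/4 = 572.6 mm²; f_rv = 295 × 1000 / (8 × 572.6) = 64.4 MPa.
F'_nt = 1.3 F_nt − (Ω F_nt / F_nv) f_rv = 1.3·620 − (2·620/372)·64.4 = 591.3 MPa, capped at F_nt → F'_nt = 591.3 MPa.
R_n = F'_nt · A_b · n = 591.3 × 572.6 × 8 / 1000 = 2709 kN.
Allowable strength R_n/Ω = 2709 / 2 = 1350 kN.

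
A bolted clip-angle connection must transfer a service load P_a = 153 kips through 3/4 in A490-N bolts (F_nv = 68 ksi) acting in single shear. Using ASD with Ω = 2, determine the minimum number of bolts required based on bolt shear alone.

A_b = π·0.75²/4 = 0.4418 in².
Per-bolt allowable strength R_n/Ω = 68 × 0.4418 × 1 / 2 = 15.02 kips.
n ≥ 153 / 15.02 = 10.19 → use 11 bolts.

11 bolts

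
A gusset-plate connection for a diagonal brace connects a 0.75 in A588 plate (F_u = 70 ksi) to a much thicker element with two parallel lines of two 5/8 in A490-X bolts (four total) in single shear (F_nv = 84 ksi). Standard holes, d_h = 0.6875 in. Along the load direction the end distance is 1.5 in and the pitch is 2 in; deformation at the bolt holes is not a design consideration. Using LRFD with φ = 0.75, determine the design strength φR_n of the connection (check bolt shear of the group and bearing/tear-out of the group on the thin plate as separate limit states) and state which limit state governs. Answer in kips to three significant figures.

77.3 kips (bolt shear governs)

Bolt shear: A_b = π·0.625²/4 = 0.3068 in²; R_n = 84 × 0.3068 × 4 × 1 = 103.1 kips → 0.75 × 103.1 = 77.3 kips.
Bearing (1.5 l_c t F_u ≤ 3.0 d t F_u): upper limit = 3.0·0.625·0.75·70 = 98.44 kips.
  Edge l_c = 1.5 − 0.6875/2 = 1.156 → r_n = 91.05 kips; interior l_c = 2 − 0.6875 = 1.312 → r_n = 98.44 kips.
  R_n,bearing = 2·91.05 + 2·98.44 = 379 kips → 0.75 × 379 = 284 kips.
Bolt shear governs: 77.3 kips.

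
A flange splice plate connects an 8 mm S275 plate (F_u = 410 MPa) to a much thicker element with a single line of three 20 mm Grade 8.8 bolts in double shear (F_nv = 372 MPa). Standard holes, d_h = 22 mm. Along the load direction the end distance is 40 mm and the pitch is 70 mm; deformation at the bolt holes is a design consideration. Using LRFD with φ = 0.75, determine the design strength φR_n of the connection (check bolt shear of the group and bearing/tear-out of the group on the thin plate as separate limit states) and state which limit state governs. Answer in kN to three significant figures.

Bolt shear: A_b = π·20²/4 = 314.2 mm²; R_n = 372 × 314.2 × 3 × 2 / 1000 = 701.2 kN → 0.75 × 701.2 = 526 kN.
Bearing (1.2 l_c t F_u ≤ 2.4 d t F_u): upper limit = 2.4·20·8·410 / 1000 = 157.4 kN.
  Edge l_c = 40 − 22/2 = 29 → r_n = 114.1 kN; interior l_c = 70 − 22 = 48 → r_n = 157.4 kN.
  R_n,bearing = 1·114.1 + 2·157.4 = 429 kN → 0.75 × 429 = 322 kN.
Bearing governs: 322 kN.

322 kN (bearing governs)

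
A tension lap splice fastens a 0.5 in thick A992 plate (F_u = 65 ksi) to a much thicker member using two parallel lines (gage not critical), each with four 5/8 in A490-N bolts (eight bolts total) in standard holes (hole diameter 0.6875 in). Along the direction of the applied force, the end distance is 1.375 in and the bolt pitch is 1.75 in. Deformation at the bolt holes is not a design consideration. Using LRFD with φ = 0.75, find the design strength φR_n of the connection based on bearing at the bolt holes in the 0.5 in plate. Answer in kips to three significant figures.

308 kips

Per bolt r_n = 1.5 l_c t F_u ≤ 3.0 d t F_u; upper limit = 3.0 × 0.625 × 0.5 × 65 = 60.94 kips.
Edge bolt: l_c = 1.375 − 0.6875/2 = 1.031 in → 1.5 × 1.031 × 0.5 × 65 = 50.27 → r_n = 50.27 kips.
Interior bolts: l_c = 1.75 − 0.6875 = 1.062 in → 1.5 × 1.062 × 0.5 × 65 = 51.8 → r_n = 51.8 kips.
R_n = 2 × 50.27 + 6 × 51.8 = 411.3 kips.
Design strength φR_n = 0.75 × 411.3 = 308 kips.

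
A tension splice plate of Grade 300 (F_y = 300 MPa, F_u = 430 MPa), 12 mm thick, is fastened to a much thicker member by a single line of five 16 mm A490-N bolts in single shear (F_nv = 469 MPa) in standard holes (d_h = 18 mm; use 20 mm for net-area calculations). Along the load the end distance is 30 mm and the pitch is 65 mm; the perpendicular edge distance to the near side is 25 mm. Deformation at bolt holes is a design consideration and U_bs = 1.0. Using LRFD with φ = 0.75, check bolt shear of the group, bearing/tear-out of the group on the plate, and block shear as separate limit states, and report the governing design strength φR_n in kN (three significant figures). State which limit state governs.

354 kN (bolt shear governs)

Bolt shear: A_b = π·16²/4 = 201.1 mm²; R_n = 469 × 201.1 × 5 × 1 / 1000 = 471.5 kN → 0.75 × 471.5 = 354 kN.
Bearing: edge l_c = 21, r_n = 130 kN; interior l_c = 47, r_n = 198.1 kN; R_n = 130 + 4·198.1 = 922.6 kN → 692 kN.
Block shear: A_gv = 3480, A_nv = 2400, A_nt = 180 mm²; R_n = min(0.6F_uA_nv, 0.6F_yA_gv) + U_bs·F_u·A_nt = 696.6 kN → 522 kN.
Bolt shear governs: 354 kN.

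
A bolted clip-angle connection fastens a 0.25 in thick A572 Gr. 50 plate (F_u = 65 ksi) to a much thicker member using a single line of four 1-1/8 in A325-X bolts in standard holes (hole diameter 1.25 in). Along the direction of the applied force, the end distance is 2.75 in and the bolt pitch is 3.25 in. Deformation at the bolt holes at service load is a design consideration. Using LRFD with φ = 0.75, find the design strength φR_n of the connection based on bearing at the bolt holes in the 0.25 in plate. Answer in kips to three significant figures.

119 kips

Per bolt r_n = 1.2 l_c t F_u ≤ 2.4 d t F_u; upper limit = 2.4 × 1.125 × 0.25 × 65 = 43.87 kips.
Edge bolt: l_c = 2.75 − 1.25/2 = 2.125 in → 1.2 × 2.125 × 0.25 × 65 = 41.44 → r_n = 41.44 kips.
Interior bolts: l_c = 3.25 − 1.25 = 2 in → 1.2 × 2 × 0.25 × 65 = 39 → r_n = 39 kips.
R_n = 1 × 41.44 + 3 × 39 = 158.4 kips.
Design strength φR_n = 0.75 × 158.4 = 119 kips.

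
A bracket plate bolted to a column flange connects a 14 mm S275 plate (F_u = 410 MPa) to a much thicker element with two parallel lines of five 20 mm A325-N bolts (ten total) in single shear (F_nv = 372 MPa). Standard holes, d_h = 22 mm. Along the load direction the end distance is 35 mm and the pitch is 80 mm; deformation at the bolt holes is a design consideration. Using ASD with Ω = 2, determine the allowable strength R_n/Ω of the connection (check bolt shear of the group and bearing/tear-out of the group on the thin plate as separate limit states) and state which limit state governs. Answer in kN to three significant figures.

584 kN (bolt shear governs)

Bolt shear: A_b = π·20²/4 = 314.2 mm²; R_n = 372 × 314.2 × 10 × 1 / 1000 = 1169 kN → 1169 / 2 = 584 kN.
Bearing (1.2 l_c t F_u ≤ 2.4 d t F_u): upper limit = 2.4·20·14·410 / 1000 = 275.5 kN.
  Edge l_c = 35 − 22/2 = 24 → r_n = 165.3 kN; interior l_c = 80 − 22 = 58 → r_n = 275.5 kN.
  R_n,bearing = 2·165.3 + 8·275.5 = 2535 kN → 2535 / 2 = 1270 kN.
Bolt shear governs: 584 kN.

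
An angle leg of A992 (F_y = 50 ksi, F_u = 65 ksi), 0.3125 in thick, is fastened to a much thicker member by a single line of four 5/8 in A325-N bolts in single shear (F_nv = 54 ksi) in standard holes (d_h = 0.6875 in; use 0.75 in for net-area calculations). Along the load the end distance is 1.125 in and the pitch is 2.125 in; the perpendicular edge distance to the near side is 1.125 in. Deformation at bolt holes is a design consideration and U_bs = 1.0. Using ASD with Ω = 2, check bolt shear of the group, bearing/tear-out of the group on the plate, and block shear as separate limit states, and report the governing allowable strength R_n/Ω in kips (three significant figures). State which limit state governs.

33.1 kips (bolt shear governs)

Bolt shear: A_b = π·0.625²/4 = 0.3068 in²; R_n = 54 × 0.3068 × 4 × 1 = 66.27 kips → 66.27 / 2 = 33.1 kips.
Bearing: edge l_c = 0.7812, r_n = 19.04 kips; interior l_c = 1.438, r_n = 30.47 kips; R_n = 19.04 + 3·30.47 = 110.4 kips → 55.2 kips.
Block shear: A_gv = 2.344, A_nv = 1.523, A_nt = 0.2344 in²; R_n = min(0.6F_uA_nv, 0.6F_yA_gv) + U_bs·F_u·A_nt = 74.65 kips → 37.3 kips.
Bolt shear governs: 33.1 kips.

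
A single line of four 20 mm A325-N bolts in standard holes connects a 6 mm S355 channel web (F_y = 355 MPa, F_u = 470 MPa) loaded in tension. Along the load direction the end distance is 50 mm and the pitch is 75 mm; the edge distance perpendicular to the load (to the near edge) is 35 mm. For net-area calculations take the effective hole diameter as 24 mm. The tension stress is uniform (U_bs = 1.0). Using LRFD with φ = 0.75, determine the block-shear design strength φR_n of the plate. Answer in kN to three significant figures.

291 kN

Shear plane L_v = 50 + 3·75 = 275 mm; A_gv = 275 × 6 = 1650 mm².
A_nv = (275 − 3.5·24) × 6 = 1146 mm².
A_nt = (35 − 0.5·24) × 6 = 138 mm².
0.6 F_u A_nv = 323.2 kN; 0.6 F_y A_gv = 351.4 kN → shear rupture governs the shear term.
R_n = 323.2 + 1.0 × 470 × 138 / 1000 = 388 kN.
Design strength φR_n = 0.75 × 388 = 291 kN.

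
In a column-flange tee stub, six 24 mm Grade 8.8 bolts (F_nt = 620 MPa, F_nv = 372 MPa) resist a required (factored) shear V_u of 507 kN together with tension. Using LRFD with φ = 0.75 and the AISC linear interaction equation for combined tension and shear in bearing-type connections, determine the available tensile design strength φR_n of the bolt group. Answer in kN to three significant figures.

A_b = π·24²/4 = 452.4 mm²; f_rv = 507 × 1000 / (6 × 452.4) = 186.8 MPa.
F'_nt = 1.3 F_nt − (F_nt / φF_nv) f_rv = 1.3·620 − (620/(0.75·372))·186.8 = 390.9 MPa, capped at F_nt → F'_nt = 390.9 MPa.
R_n = F'_nt · A_b · n = 390.9 × 452.4 × 6 / 1000 = 1061 kN.
Design strength φR_n = 0.75 × 1061 = 796 kN.

796 kN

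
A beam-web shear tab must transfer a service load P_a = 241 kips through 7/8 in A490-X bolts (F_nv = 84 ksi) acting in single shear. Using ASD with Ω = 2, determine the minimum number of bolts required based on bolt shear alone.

10 bolts

A_b = π·0.875²/4 = 0.6013 in².
Per-bolt allowable strength R_n/Ω = 84 × 0.6013 × 1 / 2 = 25.26 kips.
n ≥ 241 / 25.26 = 9.542 → use 10 bolts.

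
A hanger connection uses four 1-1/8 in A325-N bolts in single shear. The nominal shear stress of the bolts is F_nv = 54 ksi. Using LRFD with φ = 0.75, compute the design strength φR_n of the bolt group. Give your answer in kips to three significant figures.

A_b = π × 1.125² / 4 = 0.994 in².
R_n = F_nv · A_b · n · n_s = 54 × 0.994 × 4 × 1 = 214.7 kips.
Design strength φR_n = 0.75 × 214.7 = 161 kips.

161 kips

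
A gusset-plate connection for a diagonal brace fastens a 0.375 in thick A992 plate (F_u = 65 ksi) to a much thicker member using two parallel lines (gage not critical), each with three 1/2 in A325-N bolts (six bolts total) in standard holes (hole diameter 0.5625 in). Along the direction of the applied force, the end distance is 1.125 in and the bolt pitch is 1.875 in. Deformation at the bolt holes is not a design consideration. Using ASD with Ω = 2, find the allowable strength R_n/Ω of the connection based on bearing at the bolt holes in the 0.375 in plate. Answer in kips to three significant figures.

Per bolt r_n = 1.5 l_c t F_u ≤ 3.0 d t F_u; upper limit = 3.0 × 0.5 × 0.375 × 65 = 36.56 kips.
Edge bolt: l_c = 1.125 − 0.5625/2 = 0.8438 in → 1.5 × 0.8438 × 0.375 × 65 = 30.85 → r_n = 30.85 kips.
Interior bolts: l_c = 1.875 − 0.5625 = 1.312 in → 1.5 × 1.312 × 0.375 × 65 = 47.99 → r_n = 36.56 kips.
R_n = 2 × 30.85 + 4 × 36.56 = 207.9 kips.
Allowable strength R_n/Ω = 207.9 / 2 = 104 kips.

104 kips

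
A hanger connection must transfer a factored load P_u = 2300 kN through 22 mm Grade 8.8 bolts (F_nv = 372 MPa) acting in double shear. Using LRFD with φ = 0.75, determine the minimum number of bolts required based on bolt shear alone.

11 bolts

A_b = π·22²/4 = 380.1 mm².
Per-bolt design strength φR_n = 0.75 × 372 × 380.1 × 2 / 1000 = 212.1 kN.
n ≥ 2300 / 212.1 = 10.84 → use 11 bolts.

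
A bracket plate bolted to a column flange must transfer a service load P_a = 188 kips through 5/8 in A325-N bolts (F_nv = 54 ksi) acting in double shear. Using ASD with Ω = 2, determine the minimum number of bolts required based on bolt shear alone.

12 bolts

A_b = π·0.625²/4 = 0.3068 in².
Per-bolt allowable strength R_n/Ω = 54 × 0.3068 × 2 / 2 = 16.57 kips.
n ≥ 188 / 16.57 = 11.35 → use 12 bolts.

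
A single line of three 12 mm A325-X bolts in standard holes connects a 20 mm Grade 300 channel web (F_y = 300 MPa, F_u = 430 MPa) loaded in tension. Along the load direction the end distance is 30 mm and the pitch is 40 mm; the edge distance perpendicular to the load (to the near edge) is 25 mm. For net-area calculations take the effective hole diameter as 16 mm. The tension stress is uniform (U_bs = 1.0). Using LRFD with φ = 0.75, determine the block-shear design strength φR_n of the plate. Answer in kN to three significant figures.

Shear plane L_v = 30 + 2·40 = 110 mm; A_gv = 110 × 20 = 2200 mm².
A_nv = (110 − 2.5·16) × 20 = 1400 mm².
A_nt = (25 − 0.5·16) × 20 = 340 mm².
0.6 F_u A_nv = 361.2 kN; 0.6 F_y A_gv = 396 kN → shear rupture governs the shear term.
R_n = 361.2 + 1.0 × 430 × 340 / 1000 = 507.4 kN.
Design strength φR_n = 0.75 × 507.4 = 381 kN.

381 kN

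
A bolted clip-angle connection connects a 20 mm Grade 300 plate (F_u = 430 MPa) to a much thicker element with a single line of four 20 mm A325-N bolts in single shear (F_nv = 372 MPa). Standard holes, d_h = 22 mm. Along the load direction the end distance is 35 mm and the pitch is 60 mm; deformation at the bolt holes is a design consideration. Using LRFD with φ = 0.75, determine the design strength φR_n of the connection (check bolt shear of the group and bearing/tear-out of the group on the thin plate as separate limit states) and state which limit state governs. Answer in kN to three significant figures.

351 kN (bolt shear governs)

Bolt shear: A_b = π·20²/4 = 314.2 mm²; R_n = 372 × 314.2 × 4 × 1 / 1000 = 467.5 kN → 0.75 × 467.5 = 351 kN.
Bearing (1.2 l_c t F_u ≤ 2.4 d t F_u): upper limit = 2.4·20·20·430 / 1000 = 412.8 kN.
  Edge l_c = 35 − 22/2 = 24 → r_n = 247.7 kN; interior l_c = 60 − 22 = 38 → r_n = 392.2 kN.
  R_n,bearing = 1·247.7 + 3·392.2 = 1424 kN → 0.75 × 1424 = 1070 kN.
Bolt shear governs: 351 kN.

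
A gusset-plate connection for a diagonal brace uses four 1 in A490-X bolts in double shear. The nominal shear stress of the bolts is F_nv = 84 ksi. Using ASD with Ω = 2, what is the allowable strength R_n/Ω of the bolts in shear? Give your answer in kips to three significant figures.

264 kips

A_b = π × 1² / 4 = 0.7854 in².
R_n = F_nv · A_b · n · n_s = 84 × 0.7854 × 4 × 2 = 527.8 kips.
Allowable strength R_n/Ω = 527.8 / 2 = 264 kips.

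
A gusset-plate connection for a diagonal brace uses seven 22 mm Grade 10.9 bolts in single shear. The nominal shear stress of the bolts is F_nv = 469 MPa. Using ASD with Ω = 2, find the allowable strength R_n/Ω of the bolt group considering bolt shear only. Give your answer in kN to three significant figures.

A_b = π × 22² / 4 = 380.1 mm².
R_n = F_nv · A_b · n · n_s = 469 × 380.1 × 7 × 1 / 1000 = 1248 kN.
Allowable strength R_n/Ω = 1248 / 2 = 624 kN.

624 kN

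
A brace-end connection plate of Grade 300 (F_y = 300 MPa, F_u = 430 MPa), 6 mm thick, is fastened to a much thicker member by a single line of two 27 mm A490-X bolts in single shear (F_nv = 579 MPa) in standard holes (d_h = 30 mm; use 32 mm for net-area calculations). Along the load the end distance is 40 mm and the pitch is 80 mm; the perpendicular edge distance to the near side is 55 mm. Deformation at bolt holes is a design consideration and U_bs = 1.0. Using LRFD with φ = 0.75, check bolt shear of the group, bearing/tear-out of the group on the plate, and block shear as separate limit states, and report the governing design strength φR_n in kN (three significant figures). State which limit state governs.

Bolt shear: A_b = π·27²/4 = 572.6 mm²; R_n = 579 × 572.6 × 2 × 1 / 1000 = 663 kN → 0.75 × 663 = 497 kN.
Bearing: edge l_c = 25, r_n = 77.4 kN; interior l_c = 50, r_n = 154.8 kN; R_n = 77.4 + 1·154.8 = 232.2 kN → 174 kN.
Block shear: A_gv = 720, A_nv = 432, A_nt = 234 mm²; R_n = min(0.6F_uA_nv, 0.6F_yA_gv) + U_bs·F_u·A_nt = 212.1 kN → 159 kN.
Block shear governs: 159 kN.

159 kN (block shear governs)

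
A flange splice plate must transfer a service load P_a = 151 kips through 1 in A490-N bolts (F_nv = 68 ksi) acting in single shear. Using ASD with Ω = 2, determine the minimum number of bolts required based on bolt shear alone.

A_b = π·1²/4 = 0.7854 in².
Per-bolt allowable strength R_n/Ω = 68 × 0.7854 × 1 / 2 = 26.7 kips.
n ≥ 151 / 26.7 = 5.655 → use 6 bolts.

6 bolts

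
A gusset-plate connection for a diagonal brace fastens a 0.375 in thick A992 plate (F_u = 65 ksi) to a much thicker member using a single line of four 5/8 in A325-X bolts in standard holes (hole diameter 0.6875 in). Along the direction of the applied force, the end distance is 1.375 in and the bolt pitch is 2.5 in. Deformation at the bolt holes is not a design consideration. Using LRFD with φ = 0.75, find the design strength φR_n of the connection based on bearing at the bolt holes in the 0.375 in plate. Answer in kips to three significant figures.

131 kips

Per bolt r_n = 1.5 l_c t F_u ≤ 3.0 d t F_u; upper limit = 3.0 × 0.625 × 0.375 × 65 = 45.7 kips.
Edge bolt: l_c = 1.375 − 0.6875/2 = 1.031 in → 1.5 × 1.031 × 0.375 × 65 = 37.71 → r_n = 37.71 kips.
Interior bolts: l_c = 2.5 − 0.6875 = 1.812 in → 1.5 × 1.812 × 0.375 × 65 = 66.27 → r_n = 45.7 kips.
R_n = 1 × 37.71 + 3 × 45.7 = 174.8 kips.
Design strength φR_n = 0.75 × 174.8 = 131 kips.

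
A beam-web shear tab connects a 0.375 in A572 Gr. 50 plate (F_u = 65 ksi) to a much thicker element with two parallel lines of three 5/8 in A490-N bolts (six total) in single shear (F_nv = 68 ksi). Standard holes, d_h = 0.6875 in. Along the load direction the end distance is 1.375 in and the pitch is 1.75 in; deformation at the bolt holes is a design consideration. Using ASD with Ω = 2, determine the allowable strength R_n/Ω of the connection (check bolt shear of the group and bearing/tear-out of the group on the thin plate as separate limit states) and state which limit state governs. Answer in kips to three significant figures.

Bolt shear: A_b = π·0.625²/4 = 0.3068 in²; R_n = 68 × 0.3068 × 6 × 1 = 125.2 kips → 125.2 / 2 = 62.6 kips.
Bearing (1.2 l_c t F_u ≤ 2.4 d t F_u): upper limit = 2.4·0.625·0.375·65 = 36.56 kips.
  Edge l_c = 1.375 − 0.6875/2 = 1.031 → r_n = 30.16 kips; interior l_c = 1.75 − 0.6875 = 1.062 → r_n = 31.08 kips.
  R_n,bearing = 2·30.16 + 4·31.08 = 184.6 kips → 184.6 / 2 = 92.3 kips.
Bolt shear governs: 62.6 kips.

62.6 kips (bolt shear governs)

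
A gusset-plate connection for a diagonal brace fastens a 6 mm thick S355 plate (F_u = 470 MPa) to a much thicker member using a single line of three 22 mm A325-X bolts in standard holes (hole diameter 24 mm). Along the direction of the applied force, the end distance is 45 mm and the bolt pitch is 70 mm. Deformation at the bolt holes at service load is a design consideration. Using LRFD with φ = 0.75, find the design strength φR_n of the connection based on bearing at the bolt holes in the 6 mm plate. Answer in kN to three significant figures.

Per bolt r_n = 1.2 l_c t F_u ≤ 2.4 d t F_u; upper limit = 2.4 × 22 × 6 × 470 / 1000 = 148.9 kN.
Edge bolt: l_c = 45 − 24/2 = 33 mm → 1.2 × 33 × 6 × 470 / 1000 = 111.7 → r_n = 111.7 kN.
Interior bolts: l_c = 70 − 24 = 46 mm → 1.2 × 46 × 6 × 470 / 1000 = 155.7 → r_n = 148.9 kN.
R_n = 1 × 111.7 + 2 × 148.9 = 409.5 kN.
Design strength φR_n = 0.75 × 409.5 = 307 kN.

307 kN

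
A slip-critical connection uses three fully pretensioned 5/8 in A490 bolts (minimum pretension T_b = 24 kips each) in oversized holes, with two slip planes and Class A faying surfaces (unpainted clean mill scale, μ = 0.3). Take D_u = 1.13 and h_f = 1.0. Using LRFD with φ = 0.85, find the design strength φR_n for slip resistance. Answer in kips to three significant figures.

R_n = μ · D_u · h_f · T_b · n_s · n_b = 0.3 × 1.13 × 1.0 × 24 × 2 × 3 = 48.82 kips.
Design strength φR_n = 0.85 × 48.82 = 41.5 kips.

41.5 kips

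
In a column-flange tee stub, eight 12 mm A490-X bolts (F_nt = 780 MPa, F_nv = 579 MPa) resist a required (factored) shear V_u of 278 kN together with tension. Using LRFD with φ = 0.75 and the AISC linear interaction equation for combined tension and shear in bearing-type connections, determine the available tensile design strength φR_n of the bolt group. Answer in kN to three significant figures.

A_b = π·12²/4 = 113.1 mm²; f_rv = 278 × 1000 / (8 × 113.1) = 307.3 MPa.
F'_nt = 1.3 F_nt − (F_nt / φF_nv) f_rv = 1.3·780 − (780/(0.75·579))·307.3 = 462.1 MPa, capped at F_nt → F'_nt = 462.1 MPa.
R_n = F'_nt · A_b · n = 462.1 × 113.1 × 8 / 1000 = 418.1 kN.
Design strength φR_n = 0.75 × 418.1 = 314 kN.

314 kN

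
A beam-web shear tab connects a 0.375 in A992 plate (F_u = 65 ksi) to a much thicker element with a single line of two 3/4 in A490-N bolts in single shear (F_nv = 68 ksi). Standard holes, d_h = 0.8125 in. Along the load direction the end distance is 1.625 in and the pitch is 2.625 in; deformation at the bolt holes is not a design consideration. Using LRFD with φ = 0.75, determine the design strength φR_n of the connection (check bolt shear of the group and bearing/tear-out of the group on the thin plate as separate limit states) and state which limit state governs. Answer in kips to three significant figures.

Bolt shear: A_b = π·0.75²/4 = 0.4418 in²; R_n = 68 × 0.4418 × 2 × 1 = 60.08 kips → 0.75 × 60.08 = 45.1 kips.
Bearing (1.5 l_c t F_u ≤ 3.0 d t F_u): upper limit = 3.0·0.75·0.375·65 = 54.84 kips.
  Edge l_c = 1.625 − 0.8125/2 = 1.219 → r_n = 44.56 kips; interior l_c = 2.625 − 0.8125 = 1.812 → r_n = 54.84 kips.
  R_n,bearing = 1·44.56 + 1·54.84 = 99.4 kips → 0.75 × 99.4 = 74.6 kips.
Bolt shear governs: 45.1 kips.

45.1 kips (bolt shear governs)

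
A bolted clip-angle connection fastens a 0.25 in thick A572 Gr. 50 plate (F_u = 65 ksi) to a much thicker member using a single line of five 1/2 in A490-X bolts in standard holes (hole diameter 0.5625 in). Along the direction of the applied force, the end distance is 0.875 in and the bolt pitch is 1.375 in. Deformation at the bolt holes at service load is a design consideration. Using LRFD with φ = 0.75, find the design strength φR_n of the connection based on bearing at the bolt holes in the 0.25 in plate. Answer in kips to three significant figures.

Per bolt r_n = 1.2 l_c t F_u ≤ 2.4 d t F_u; upper limit = 2.4 × 0.5 × 0.25 × 65 = 19.5 kips.
Edge bolt: l_c = 0.875 − 0.5625/2 = 0.5938 in → 1.2 × 0.5938 × 0.25 × 65 = 11.58 → r_n = 11.58 kips.
Interior bolts: l_c = 1.375 − 0.5625 = 0.8125 in → 1.2 × 0.8125 × 0.25 × 65 = 15.84 → r_n = 15.84 kips.
R_n = 1 × 11.58 + 4 × 15.84 = 74.95 kips.
Design strength φR_n = 0.75 × 74.95 = 56.2 kips.

56.2 kips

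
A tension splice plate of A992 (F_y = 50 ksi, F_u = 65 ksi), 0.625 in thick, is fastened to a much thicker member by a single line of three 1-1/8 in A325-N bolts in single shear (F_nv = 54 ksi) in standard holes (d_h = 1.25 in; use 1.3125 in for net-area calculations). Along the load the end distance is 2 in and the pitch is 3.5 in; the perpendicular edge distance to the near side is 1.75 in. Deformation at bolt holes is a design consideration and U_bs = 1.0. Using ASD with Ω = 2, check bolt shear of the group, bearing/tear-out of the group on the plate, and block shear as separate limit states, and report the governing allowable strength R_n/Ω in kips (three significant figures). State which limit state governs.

Bolt shear: A_b = π·1.125²/4 = 0.994 in²; R_n = 54 × 0.994 × 3 × 1 = 161 kips → 161 / 2 = 80.5 kips.
Bearing: edge l_c = 1.375, r_n = 67.03 kips; interior l_c = 2.25, r_n = 109.7 kips; R_n = 67.03 + 2·109.7 = 286.4 kips → 143 kips.
Block shear: A_gv = 5.625, A_nv = 3.574, A_nt = 0.6836 in²; R_n = min(0.6F_uA_nv, 0.6F_yA_gv) + U_bs·F_u·A_nt = 183.8 kips → 91.9 kips.
Bolt shear governs: 80.5 kips.

80.5 kips (bolt shear governs)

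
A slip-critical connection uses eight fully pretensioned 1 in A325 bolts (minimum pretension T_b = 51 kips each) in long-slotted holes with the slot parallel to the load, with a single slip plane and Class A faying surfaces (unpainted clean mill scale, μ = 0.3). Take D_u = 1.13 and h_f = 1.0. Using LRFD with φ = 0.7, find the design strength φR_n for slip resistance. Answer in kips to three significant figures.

96.8 kips

R_n = μ · D_u · h_f · T_b · n_s · n_b = 0.3 × 1.13 × 1.0 × 51 × 1 × 8 = 138.3 kips.
Design strength φR_n = 0.7 × 138.3 = 96.8 kips.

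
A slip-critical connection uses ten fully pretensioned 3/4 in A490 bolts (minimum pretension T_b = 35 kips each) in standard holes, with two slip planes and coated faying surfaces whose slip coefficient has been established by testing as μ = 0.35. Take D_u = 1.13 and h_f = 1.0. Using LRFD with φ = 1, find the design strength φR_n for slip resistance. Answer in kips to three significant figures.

277 kips

R_n = μ · D_u · h_f · T_b · n_s · n_b = 0.35 × 1.13 × 1.0 × 35 × 2 × 10 = 276.8 kips.
Design strength φR_n = 1 × 276.8 = 277 kips.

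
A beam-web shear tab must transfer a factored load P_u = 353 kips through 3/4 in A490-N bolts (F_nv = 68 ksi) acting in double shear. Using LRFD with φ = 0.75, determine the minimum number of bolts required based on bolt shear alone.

8 bolts

A_b = π·0.75²/4 = 0.4418 in².
Per-bolt design strength φR_n = 0.75 × 68 × 0.4418 × 2 = 45.06 kips.
n ≥ 353 / 45.06 = 7.834 → use 8 bolts.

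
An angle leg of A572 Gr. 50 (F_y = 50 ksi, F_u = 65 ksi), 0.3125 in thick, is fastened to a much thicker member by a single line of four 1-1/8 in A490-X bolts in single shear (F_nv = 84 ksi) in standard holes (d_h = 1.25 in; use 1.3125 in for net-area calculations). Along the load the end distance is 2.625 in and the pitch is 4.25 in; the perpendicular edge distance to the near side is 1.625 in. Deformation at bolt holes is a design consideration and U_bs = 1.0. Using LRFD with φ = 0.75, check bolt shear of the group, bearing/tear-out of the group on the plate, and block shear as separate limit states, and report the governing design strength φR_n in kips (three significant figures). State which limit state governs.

Bolt shear: A_b = π·1.125²/4 = 0.994 in²; R_n = 84 × 0.994 × 4 × 1 = 334 kips → 0.75 × 334 = 250 kips.
Bearing: edge l_c = 2, r_n = 48.75 kips; interior l_c = 3, r_n = 54.84 kips; R_n = 48.75 + 3·54.84 = 213.3 kips → 160 kips.
Block shear: A_gv = 4.805, A_nv = 3.369, A_nt = 0.3027 in²; R_n = min(0.6F_uA_nv, 0.6F_yA_gv) + U_bs·F_u·A_nt = 151.1 kips → 113 kips.
Block shear governs: 113 kips.

113 kips (block shear governs)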